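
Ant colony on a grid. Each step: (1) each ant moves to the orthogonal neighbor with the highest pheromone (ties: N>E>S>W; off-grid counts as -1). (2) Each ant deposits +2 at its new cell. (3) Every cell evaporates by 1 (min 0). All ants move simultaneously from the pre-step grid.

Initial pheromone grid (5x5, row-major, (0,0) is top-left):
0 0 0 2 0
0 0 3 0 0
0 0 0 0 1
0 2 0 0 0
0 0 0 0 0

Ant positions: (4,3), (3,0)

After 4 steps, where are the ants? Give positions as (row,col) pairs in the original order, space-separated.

Step 1: ant0:(4,3)->N->(3,3) | ant1:(3,0)->E->(3,1)
  grid max=3 at (3,1)
Step 2: ant0:(3,3)->N->(2,3) | ant1:(3,1)->N->(2,1)
  grid max=2 at (3,1)
Step 3: ant0:(2,3)->N->(1,3) | ant1:(2,1)->S->(3,1)
  grid max=3 at (3,1)
Step 4: ant0:(1,3)->N->(0,3) | ant1:(3,1)->N->(2,1)
  grid max=2 at (3,1)

(0,3) (2,1)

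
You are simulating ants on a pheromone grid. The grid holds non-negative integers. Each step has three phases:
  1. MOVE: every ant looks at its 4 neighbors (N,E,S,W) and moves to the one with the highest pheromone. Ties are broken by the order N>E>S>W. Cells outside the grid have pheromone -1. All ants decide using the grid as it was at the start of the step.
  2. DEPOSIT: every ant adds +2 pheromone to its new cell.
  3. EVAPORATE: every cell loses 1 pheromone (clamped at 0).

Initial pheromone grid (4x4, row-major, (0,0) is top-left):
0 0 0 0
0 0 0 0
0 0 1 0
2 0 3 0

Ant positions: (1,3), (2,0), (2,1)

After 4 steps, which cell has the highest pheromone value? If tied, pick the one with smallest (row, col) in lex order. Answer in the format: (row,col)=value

Answer: (3,2)=3

Derivation:
Step 1: ant0:(1,3)->N->(0,3) | ant1:(2,0)->S->(3,0) | ant2:(2,1)->E->(2,2)
  grid max=3 at (3,0)
Step 2: ant0:(0,3)->S->(1,3) | ant1:(3,0)->N->(2,0) | ant2:(2,2)->S->(3,2)
  grid max=3 at (3,2)
Step 3: ant0:(1,3)->N->(0,3) | ant1:(2,0)->S->(3,0) | ant2:(3,2)->N->(2,2)
  grid max=3 at (3,0)
Step 4: ant0:(0,3)->S->(1,3) | ant1:(3,0)->N->(2,0) | ant2:(2,2)->S->(3,2)
  grid max=3 at (3,2)
Final grid:
  0 0 0 0
  0 0 0 1
  1 0 1 0
  2 0 3 0
Max pheromone 3 at (3,2)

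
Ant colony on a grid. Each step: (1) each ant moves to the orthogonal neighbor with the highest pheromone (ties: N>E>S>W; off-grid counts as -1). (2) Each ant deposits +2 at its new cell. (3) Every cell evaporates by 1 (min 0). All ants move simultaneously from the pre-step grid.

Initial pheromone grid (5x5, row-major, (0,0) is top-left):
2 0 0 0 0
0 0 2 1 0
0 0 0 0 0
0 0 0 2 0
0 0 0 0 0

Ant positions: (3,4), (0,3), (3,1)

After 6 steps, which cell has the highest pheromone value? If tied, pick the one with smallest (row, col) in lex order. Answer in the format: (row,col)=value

Answer: (1,2)=8

Derivation:
Step 1: ant0:(3,4)->W->(3,3) | ant1:(0,3)->S->(1,3) | ant2:(3,1)->N->(2,1)
  grid max=3 at (3,3)
Step 2: ant0:(3,3)->N->(2,3) | ant1:(1,3)->W->(1,2) | ant2:(2,1)->N->(1,1)
  grid max=2 at (1,2)
Step 3: ant0:(2,3)->S->(3,3) | ant1:(1,2)->E->(1,3) | ant2:(1,1)->E->(1,2)
  grid max=3 at (1,2)
Step 4: ant0:(3,3)->N->(2,3) | ant1:(1,3)->W->(1,2) | ant2:(1,2)->E->(1,3)
  grid max=4 at (1,2)
Step 5: ant0:(2,3)->N->(1,3) | ant1:(1,2)->E->(1,3) | ant2:(1,3)->W->(1,2)
  grid max=6 at (1,3)
Step 6: ant0:(1,3)->W->(1,2) | ant1:(1,3)->W->(1,2) | ant2:(1,2)->E->(1,3)
  grid max=8 at (1,2)
Final grid:
  0 0 0 0 0
  0 0 8 7 0
  0 0 0 0 0
  0 0 0 0 0
  0 0 0 0 0
Max pheromone 8 at (1,2)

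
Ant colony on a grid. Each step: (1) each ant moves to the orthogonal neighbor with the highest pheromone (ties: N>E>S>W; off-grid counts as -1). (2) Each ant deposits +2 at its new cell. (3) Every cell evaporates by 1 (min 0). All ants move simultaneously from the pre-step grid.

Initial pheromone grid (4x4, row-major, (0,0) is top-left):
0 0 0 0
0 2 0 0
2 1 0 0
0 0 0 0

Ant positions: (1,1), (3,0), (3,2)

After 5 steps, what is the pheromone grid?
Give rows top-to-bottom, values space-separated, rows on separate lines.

After step 1: ants at (2,1),(2,0),(2,2)
  0 0 0 0
  0 1 0 0
  3 2 1 0
  0 0 0 0
After step 2: ants at (2,0),(2,1),(2,1)
  0 0 0 0
  0 0 0 0
  4 5 0 0
  0 0 0 0
After step 3: ants at (2,1),(2,0),(2,0)
  0 0 0 0
  0 0 0 0
  7 6 0 0
  0 0 0 0
After step 4: ants at (2,0),(2,1),(2,1)
  0 0 0 0
  0 0 0 0
  8 9 0 0
  0 0 0 0
After step 5: ants at (2,1),(2,0),(2,0)
  0 0 0 0
  0 0 0 0
  11 10 0 0
  0 0 0 0

0 0 0 0
0 0 0 0
11 10 0 0
0 0 0 0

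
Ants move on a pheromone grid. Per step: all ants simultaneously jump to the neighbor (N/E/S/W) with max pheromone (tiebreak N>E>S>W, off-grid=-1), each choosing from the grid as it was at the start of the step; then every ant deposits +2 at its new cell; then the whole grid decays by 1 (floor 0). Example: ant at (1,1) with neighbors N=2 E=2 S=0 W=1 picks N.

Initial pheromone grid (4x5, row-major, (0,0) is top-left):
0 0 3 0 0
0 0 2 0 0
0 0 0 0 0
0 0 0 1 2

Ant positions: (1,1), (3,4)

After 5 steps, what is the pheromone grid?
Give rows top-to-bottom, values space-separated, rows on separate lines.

After step 1: ants at (1,2),(3,3)
  0 0 2 0 0
  0 0 3 0 0
  0 0 0 0 0
  0 0 0 2 1
After step 2: ants at (0,2),(3,4)
  0 0 3 0 0
  0 0 2 0 0
  0 0 0 0 0
  0 0 0 1 2
After step 3: ants at (1,2),(3,3)
  0 0 2 0 0
  0 0 3 0 0
  0 0 0 0 0
  0 0 0 2 1
After step 4: ants at (0,2),(3,4)
  0 0 3 0 0
  0 0 2 0 0
  0 0 0 0 0
  0 0 0 1 2
After step 5: ants at (1,2),(3,3)
  0 0 2 0 0
  0 0 3 0 0
  0 0 0 0 0
  0 0 0 2 1

0 0 2 0 0
0 0 3 0 0
0 0 0 0 0
0 0 0 2 1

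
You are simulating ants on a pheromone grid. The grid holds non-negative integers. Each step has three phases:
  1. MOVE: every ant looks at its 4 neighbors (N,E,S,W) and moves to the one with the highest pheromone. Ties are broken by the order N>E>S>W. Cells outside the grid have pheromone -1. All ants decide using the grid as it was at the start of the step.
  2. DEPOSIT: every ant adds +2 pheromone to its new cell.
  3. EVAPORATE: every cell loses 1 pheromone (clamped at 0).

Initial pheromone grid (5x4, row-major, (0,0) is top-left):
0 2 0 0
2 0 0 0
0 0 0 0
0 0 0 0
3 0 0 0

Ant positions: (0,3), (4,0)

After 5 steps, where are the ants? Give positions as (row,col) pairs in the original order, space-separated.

Step 1: ant0:(0,3)->S->(1,3) | ant1:(4,0)->N->(3,0)
  grid max=2 at (4,0)
Step 2: ant0:(1,3)->N->(0,3) | ant1:(3,0)->S->(4,0)
  grid max=3 at (4,0)
Step 3: ant0:(0,3)->S->(1,3) | ant1:(4,0)->N->(3,0)
  grid max=2 at (4,0)
Step 4: ant0:(1,3)->N->(0,3) | ant1:(3,0)->S->(4,0)
  grid max=3 at (4,0)
Step 5: ant0:(0,3)->S->(1,3) | ant1:(4,0)->N->(3,0)
  grid max=2 at (4,0)

(1,3) (3,0)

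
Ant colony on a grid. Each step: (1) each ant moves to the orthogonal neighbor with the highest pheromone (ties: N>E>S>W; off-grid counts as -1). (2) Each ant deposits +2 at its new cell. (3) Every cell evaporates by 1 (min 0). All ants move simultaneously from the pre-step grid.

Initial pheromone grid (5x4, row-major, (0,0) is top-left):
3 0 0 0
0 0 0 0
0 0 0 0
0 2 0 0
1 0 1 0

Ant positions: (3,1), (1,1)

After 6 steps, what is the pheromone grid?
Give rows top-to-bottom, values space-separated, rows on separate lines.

After step 1: ants at (2,1),(0,1)
  2 1 0 0
  0 0 0 0
  0 1 0 0
  0 1 0 0
  0 0 0 0
After step 2: ants at (3,1),(0,0)
  3 0 0 0
  0 0 0 0
  0 0 0 0
  0 2 0 0
  0 0 0 0
After step 3: ants at (2,1),(0,1)
  2 1 0 0
  0 0 0 0
  0 1 0 0
  0 1 0 0
  0 0 0 0
After step 4: ants at (3,1),(0,0)
  3 0 0 0
  0 0 0 0
  0 0 0 0
  0 2 0 0
  0 0 0 0
After step 5: ants at (2,1),(0,1)
  2 1 0 0
  0 0 0 0
  0 1 0 0
  0 1 0 0
  0 0 0 0
After step 6: ants at (3,1),(0,0)
  3 0 0 0
  0 0 0 0
  0 0 0 0
  0 2 0 0
  0 0 0 0

3 0 0 0
0 0 0 0
0 0 0 0
0 2 0 0
0 0 0 0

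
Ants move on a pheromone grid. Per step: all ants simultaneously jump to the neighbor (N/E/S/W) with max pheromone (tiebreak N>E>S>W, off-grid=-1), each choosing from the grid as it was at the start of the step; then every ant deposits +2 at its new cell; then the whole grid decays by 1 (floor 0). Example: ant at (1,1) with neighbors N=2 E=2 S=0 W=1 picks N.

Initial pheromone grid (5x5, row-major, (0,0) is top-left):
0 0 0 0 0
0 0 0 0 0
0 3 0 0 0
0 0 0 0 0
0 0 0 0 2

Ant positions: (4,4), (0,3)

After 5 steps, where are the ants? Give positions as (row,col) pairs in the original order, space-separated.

Step 1: ant0:(4,4)->N->(3,4) | ant1:(0,3)->E->(0,4)
  grid max=2 at (2,1)
Step 2: ant0:(3,4)->S->(4,4) | ant1:(0,4)->S->(1,4)
  grid max=2 at (4,4)
Step 3: ant0:(4,4)->N->(3,4) | ant1:(1,4)->N->(0,4)
  grid max=1 at (0,4)
Step 4: ant0:(3,4)->S->(4,4) | ant1:(0,4)->S->(1,4)
  grid max=2 at (4,4)
Step 5: ant0:(4,4)->N->(3,4) | ant1:(1,4)->N->(0,4)
  grid max=1 at (0,4)

(3,4) (0,4)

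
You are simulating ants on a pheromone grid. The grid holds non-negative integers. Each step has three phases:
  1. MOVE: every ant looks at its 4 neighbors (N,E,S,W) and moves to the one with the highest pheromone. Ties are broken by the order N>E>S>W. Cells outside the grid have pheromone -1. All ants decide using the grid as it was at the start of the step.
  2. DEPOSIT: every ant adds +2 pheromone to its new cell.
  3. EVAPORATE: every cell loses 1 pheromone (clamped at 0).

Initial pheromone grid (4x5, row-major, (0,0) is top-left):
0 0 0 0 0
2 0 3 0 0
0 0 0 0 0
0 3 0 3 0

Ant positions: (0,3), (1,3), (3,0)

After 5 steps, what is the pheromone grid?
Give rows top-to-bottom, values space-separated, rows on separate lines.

After step 1: ants at (0,4),(1,2),(3,1)
  0 0 0 0 1
  1 0 4 0 0
  0 0 0 0 0
  0 4 0 2 0
After step 2: ants at (1,4),(0,2),(2,1)
  0 0 1 0 0
  0 0 3 0 1
  0 1 0 0 0
  0 3 0 1 0
After step 3: ants at (0,4),(1,2),(3,1)
  0 0 0 0 1
  0 0 4 0 0
  0 0 0 0 0
  0 4 0 0 0
After step 4: ants at (1,4),(0,2),(2,1)
  0 0 1 0 0
  0 0 3 0 1
  0 1 0 0 0
  0 3 0 0 0
After step 5: ants at (0,4),(1,2),(3,1)
  0 0 0 0 1
  0 0 4 0 0
  0 0 0 0 0
  0 4 0 0 0

0 0 0 0 1
0 0 4 0 0
0 0 0 0 0
0 4 0 0 0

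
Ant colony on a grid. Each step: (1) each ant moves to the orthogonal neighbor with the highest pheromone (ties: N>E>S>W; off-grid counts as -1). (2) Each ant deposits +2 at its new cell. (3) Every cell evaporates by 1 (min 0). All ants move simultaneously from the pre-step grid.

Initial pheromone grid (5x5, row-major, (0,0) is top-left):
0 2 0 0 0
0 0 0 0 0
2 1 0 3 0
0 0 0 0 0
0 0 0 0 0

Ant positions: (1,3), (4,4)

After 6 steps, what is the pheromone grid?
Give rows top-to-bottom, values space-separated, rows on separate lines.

After step 1: ants at (2,3),(3,4)
  0 1 0 0 0
  0 0 0 0 0
  1 0 0 4 0
  0 0 0 0 1
  0 0 0 0 0
After step 2: ants at (1,3),(2,4)
  0 0 0 0 0
  0 0 0 1 0
  0 0 0 3 1
  0 0 0 0 0
  0 0 0 0 0
After step 3: ants at (2,3),(2,3)
  0 0 0 0 0
  0 0 0 0 0
  0 0 0 6 0
  0 0 0 0 0
  0 0 0 0 0
After step 4: ants at (1,3),(1,3)
  0 0 0 0 0
  0 0 0 3 0
  0 0 0 5 0
  0 0 0 0 0
  0 0 0 0 0
After step 5: ants at (2,3),(2,3)
  0 0 0 0 0
  0 0 0 2 0
  0 0 0 8 0
  0 0 0 0 0
  0 0 0 0 0
After step 6: ants at (1,3),(1,3)
  0 0 0 0 0
  0 0 0 5 0
  0 0 0 7 0
  0 0 0 0 0
  0 0 0 0 0

0 0 0 0 0
0 0 0 5 0
0 0 0 7 0
0 0 0 0 0
0 0 0 0 0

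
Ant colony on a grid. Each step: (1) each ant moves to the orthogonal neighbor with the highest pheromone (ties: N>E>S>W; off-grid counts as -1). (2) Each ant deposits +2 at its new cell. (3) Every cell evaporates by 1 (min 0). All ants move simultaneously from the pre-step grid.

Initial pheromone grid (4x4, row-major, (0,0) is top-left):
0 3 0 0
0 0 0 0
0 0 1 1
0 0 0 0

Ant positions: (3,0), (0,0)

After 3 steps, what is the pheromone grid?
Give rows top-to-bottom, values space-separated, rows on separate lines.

After step 1: ants at (2,0),(0,1)
  0 4 0 0
  0 0 0 0
  1 0 0 0
  0 0 0 0
After step 2: ants at (1,0),(0,2)
  0 3 1 0
  1 0 0 0
  0 0 0 0
  0 0 0 0
After step 3: ants at (0,0),(0,1)
  1 4 0 0
  0 0 0 0
  0 0 0 0
  0 0 0 0

1 4 0 0
0 0 0 0
0 0 0 0
0 0 0 0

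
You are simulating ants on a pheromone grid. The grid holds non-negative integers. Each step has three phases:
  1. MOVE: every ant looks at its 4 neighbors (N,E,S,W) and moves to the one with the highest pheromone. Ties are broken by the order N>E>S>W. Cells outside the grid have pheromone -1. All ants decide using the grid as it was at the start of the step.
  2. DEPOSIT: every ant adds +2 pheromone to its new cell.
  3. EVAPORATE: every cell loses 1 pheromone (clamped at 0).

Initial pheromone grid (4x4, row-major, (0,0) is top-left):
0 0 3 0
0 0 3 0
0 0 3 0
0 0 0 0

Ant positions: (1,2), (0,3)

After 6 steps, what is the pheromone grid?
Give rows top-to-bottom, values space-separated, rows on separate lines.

After step 1: ants at (0,2),(0,2)
  0 0 6 0
  0 0 2 0
  0 0 2 0
  0 0 0 0
After step 2: ants at (1,2),(1,2)
  0 0 5 0
  0 0 5 0
  0 0 1 0
  0 0 0 0
After step 3: ants at (0,2),(0,2)
  0 0 8 0
  0 0 4 0
  0 0 0 0
  0 0 0 0
After step 4: ants at (1,2),(1,2)
  0 0 7 0
  0 0 7 0
  0 0 0 0
  0 0 0 0
After step 5: ants at (0,2),(0,2)
  0 0 10 0
  0 0 6 0
  0 0 0 0
  0 0 0 0
After step 6: ants at (1,2),(1,2)
  0 0 9 0
  0 0 9 0
  0 0 0 0
  0 0 0 0

0 0 9 0
0 0 9 0
0 0 0 0
0 0 0 0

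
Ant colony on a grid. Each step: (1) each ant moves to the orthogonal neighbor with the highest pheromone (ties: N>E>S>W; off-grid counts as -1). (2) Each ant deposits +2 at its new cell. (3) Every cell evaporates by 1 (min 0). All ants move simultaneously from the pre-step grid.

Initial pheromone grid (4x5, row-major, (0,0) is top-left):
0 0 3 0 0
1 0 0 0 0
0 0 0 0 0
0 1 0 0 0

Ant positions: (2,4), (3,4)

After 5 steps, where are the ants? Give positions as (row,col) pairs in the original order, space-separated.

Step 1: ant0:(2,4)->N->(1,4) | ant1:(3,4)->N->(2,4)
  grid max=2 at (0,2)
Step 2: ant0:(1,4)->S->(2,4) | ant1:(2,4)->N->(1,4)
  grid max=2 at (1,4)
Step 3: ant0:(2,4)->N->(1,4) | ant1:(1,4)->S->(2,4)
  grid max=3 at (1,4)
Step 4: ant0:(1,4)->S->(2,4) | ant1:(2,4)->N->(1,4)
  grid max=4 at (1,4)
Step 5: ant0:(2,4)->N->(1,4) | ant1:(1,4)->S->(2,4)
  grid max=5 at (1,4)

(1,4) (2,4)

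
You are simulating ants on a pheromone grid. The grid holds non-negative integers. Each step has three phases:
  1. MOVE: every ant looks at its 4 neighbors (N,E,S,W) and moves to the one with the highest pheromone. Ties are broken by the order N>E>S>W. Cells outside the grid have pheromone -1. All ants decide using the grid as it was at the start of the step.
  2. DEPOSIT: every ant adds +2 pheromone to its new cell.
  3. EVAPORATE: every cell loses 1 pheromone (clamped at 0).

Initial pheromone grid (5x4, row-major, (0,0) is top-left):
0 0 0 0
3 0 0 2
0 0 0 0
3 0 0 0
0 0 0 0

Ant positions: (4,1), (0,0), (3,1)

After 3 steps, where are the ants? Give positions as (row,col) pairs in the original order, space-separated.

Step 1: ant0:(4,1)->N->(3,1) | ant1:(0,0)->S->(1,0) | ant2:(3,1)->W->(3,0)
  grid max=4 at (1,0)
Step 2: ant0:(3,1)->W->(3,0) | ant1:(1,0)->N->(0,0) | ant2:(3,0)->E->(3,1)
  grid max=5 at (3,0)
Step 3: ant0:(3,0)->E->(3,1) | ant1:(0,0)->S->(1,0) | ant2:(3,1)->W->(3,0)
  grid max=6 at (3,0)

(3,1) (1,0) (3,0)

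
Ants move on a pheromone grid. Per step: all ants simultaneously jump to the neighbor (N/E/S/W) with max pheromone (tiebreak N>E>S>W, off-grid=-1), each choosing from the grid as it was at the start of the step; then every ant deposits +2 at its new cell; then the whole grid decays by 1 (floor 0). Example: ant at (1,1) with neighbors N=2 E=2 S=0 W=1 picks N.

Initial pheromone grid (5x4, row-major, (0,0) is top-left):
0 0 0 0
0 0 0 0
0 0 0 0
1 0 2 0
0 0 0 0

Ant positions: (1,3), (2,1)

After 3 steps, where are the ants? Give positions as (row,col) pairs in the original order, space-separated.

Step 1: ant0:(1,3)->N->(0,3) | ant1:(2,1)->N->(1,1)
  grid max=1 at (0,3)
Step 2: ant0:(0,3)->S->(1,3) | ant1:(1,1)->N->(0,1)
  grid max=1 at (0,1)
Step 3: ant0:(1,3)->N->(0,3) | ant1:(0,1)->E->(0,2)
  grid max=1 at (0,2)

(0,3) (0,2)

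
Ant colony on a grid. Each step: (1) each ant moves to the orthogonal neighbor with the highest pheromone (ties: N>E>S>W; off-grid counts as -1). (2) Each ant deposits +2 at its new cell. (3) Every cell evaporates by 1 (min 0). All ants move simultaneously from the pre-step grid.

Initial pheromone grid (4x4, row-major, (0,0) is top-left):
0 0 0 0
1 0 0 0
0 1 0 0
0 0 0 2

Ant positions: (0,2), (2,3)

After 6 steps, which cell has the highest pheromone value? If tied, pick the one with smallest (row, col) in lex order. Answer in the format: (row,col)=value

Answer: (3,3)=6

Derivation:
Step 1: ant0:(0,2)->E->(0,3) | ant1:(2,3)->S->(3,3)
  grid max=3 at (3,3)
Step 2: ant0:(0,3)->S->(1,3) | ant1:(3,3)->N->(2,3)
  grid max=2 at (3,3)
Step 3: ant0:(1,3)->S->(2,3) | ant1:(2,3)->S->(3,3)
  grid max=3 at (3,3)
Step 4: ant0:(2,3)->S->(3,3) | ant1:(3,3)->N->(2,3)
  grid max=4 at (3,3)
Step 5: ant0:(3,3)->N->(2,3) | ant1:(2,3)->S->(3,3)
  grid max=5 at (3,3)
Step 6: ant0:(2,3)->S->(3,3) | ant1:(3,3)->N->(2,3)
  grid max=6 at (3,3)
Final grid:
  0 0 0 0
  0 0 0 0
  0 0 0 5
  0 0 0 6
Max pheromone 6 at (3,3)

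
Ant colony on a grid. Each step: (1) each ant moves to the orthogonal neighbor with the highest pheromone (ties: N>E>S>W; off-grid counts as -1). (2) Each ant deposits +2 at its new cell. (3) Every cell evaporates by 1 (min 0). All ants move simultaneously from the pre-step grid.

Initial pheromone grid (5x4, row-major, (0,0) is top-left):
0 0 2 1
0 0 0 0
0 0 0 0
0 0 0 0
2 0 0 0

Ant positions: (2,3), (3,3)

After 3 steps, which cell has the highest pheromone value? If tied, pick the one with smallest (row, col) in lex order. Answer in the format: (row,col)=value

Step 1: ant0:(2,3)->N->(1,3) | ant1:(3,3)->N->(2,3)
  grid max=1 at (0,2)
Step 2: ant0:(1,3)->S->(2,3) | ant1:(2,3)->N->(1,3)
  grid max=2 at (1,3)
Step 3: ant0:(2,3)->N->(1,3) | ant1:(1,3)->S->(2,3)
  grid max=3 at (1,3)
Final grid:
  0 0 0 0
  0 0 0 3
  0 0 0 3
  0 0 0 0
  0 0 0 0
Max pheromone 3 at (1,3)

Answer: (1,3)=3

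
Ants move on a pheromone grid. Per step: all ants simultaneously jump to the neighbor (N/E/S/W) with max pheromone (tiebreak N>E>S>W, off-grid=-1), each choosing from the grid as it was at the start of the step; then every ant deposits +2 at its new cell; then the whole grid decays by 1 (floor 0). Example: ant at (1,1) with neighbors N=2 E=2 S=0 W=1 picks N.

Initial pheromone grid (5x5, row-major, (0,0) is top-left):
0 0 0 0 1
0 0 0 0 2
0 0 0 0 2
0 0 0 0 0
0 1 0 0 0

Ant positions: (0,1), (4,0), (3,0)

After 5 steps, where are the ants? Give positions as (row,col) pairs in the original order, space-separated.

Step 1: ant0:(0,1)->E->(0,2) | ant1:(4,0)->E->(4,1) | ant2:(3,0)->N->(2,0)
  grid max=2 at (4,1)
Step 2: ant0:(0,2)->E->(0,3) | ant1:(4,1)->N->(3,1) | ant2:(2,0)->N->(1,0)
  grid max=1 at (0,3)
Step 3: ant0:(0,3)->E->(0,4) | ant1:(3,1)->S->(4,1) | ant2:(1,0)->N->(0,0)
  grid max=2 at (4,1)
Step 4: ant0:(0,4)->S->(1,4) | ant1:(4,1)->N->(3,1) | ant2:(0,0)->E->(0,1)
  grid max=1 at (0,1)
Step 5: ant0:(1,4)->N->(0,4) | ant1:(3,1)->S->(4,1) | ant2:(0,1)->E->(0,2)
  grid max=2 at (4,1)

(0,4) (4,1) (0,2)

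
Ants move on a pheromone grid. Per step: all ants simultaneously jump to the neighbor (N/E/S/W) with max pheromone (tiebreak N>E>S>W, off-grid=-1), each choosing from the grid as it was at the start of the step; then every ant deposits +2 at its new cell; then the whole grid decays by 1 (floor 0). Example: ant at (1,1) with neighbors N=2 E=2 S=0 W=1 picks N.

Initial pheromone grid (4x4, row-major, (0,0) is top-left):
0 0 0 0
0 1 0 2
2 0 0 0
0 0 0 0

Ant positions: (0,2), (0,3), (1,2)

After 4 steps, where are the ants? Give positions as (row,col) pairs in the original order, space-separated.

Step 1: ant0:(0,2)->E->(0,3) | ant1:(0,3)->S->(1,3) | ant2:(1,2)->E->(1,3)
  grid max=5 at (1,3)
Step 2: ant0:(0,3)->S->(1,3) | ant1:(1,3)->N->(0,3) | ant2:(1,3)->N->(0,3)
  grid max=6 at (1,3)
Step 3: ant0:(1,3)->N->(0,3) | ant1:(0,3)->S->(1,3) | ant2:(0,3)->S->(1,3)
  grid max=9 at (1,3)
Step 4: ant0:(0,3)->S->(1,3) | ant1:(1,3)->N->(0,3) | ant2:(1,3)->N->(0,3)
  grid max=10 at (1,3)

(1,3) (0,3) (0,3)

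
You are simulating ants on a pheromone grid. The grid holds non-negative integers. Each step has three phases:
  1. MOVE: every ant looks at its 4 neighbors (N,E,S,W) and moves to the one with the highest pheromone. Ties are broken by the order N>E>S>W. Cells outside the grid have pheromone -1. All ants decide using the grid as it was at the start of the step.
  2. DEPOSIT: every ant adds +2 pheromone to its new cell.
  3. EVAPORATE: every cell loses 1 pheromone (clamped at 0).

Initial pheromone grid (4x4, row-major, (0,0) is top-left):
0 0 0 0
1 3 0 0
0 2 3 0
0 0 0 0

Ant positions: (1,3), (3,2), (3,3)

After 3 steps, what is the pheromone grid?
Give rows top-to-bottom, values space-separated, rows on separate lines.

After step 1: ants at (0,3),(2,2),(2,3)
  0 0 0 1
  0 2 0 0
  0 1 4 1
  0 0 0 0
After step 2: ants at (1,3),(2,3),(2,2)
  0 0 0 0
  0 1 0 1
  0 0 5 2
  0 0 0 0
After step 3: ants at (2,3),(2,2),(2,3)
  0 0 0 0
  0 0 0 0
  0 0 6 5
  0 0 0 0

0 0 0 0
0 0 0 0
0 0 6 5
0 0 0 0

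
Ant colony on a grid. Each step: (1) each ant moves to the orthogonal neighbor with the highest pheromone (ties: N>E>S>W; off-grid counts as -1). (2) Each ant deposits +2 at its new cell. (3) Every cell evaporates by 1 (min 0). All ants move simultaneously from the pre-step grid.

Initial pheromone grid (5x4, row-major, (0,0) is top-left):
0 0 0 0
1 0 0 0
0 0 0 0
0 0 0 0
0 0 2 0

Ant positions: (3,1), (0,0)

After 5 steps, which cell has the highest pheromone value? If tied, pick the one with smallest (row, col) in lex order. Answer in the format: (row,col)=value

Answer: (1,0)=6

Derivation:
Step 1: ant0:(3,1)->N->(2,1) | ant1:(0,0)->S->(1,0)
  grid max=2 at (1,0)
Step 2: ant0:(2,1)->N->(1,1) | ant1:(1,0)->N->(0,0)
  grid max=1 at (0,0)
Step 3: ant0:(1,1)->W->(1,0) | ant1:(0,0)->S->(1,0)
  grid max=4 at (1,0)
Step 4: ant0:(1,0)->N->(0,0) | ant1:(1,0)->N->(0,0)
  grid max=3 at (0,0)
Step 5: ant0:(0,0)->S->(1,0) | ant1:(0,0)->S->(1,0)
  grid max=6 at (1,0)
Final grid:
  2 0 0 0
  6 0 0 0
  0 0 0 0
  0 0 0 0
  0 0 0 0
Max pheromone 6 at (1,0)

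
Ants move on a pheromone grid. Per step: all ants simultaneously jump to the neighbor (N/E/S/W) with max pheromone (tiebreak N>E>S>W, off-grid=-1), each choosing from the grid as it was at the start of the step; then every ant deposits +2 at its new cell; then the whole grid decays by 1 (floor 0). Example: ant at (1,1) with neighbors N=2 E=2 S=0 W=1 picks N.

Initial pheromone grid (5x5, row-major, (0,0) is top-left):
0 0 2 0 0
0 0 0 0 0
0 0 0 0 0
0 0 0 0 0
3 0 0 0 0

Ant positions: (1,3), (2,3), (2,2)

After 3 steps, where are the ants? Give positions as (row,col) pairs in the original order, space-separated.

Step 1: ant0:(1,3)->N->(0,3) | ant1:(2,3)->N->(1,3) | ant2:(2,2)->N->(1,2)
  grid max=2 at (4,0)
Step 2: ant0:(0,3)->S->(1,3) | ant1:(1,3)->N->(0,3) | ant2:(1,2)->N->(0,2)
  grid max=2 at (0,2)
Step 3: ant0:(1,3)->N->(0,3) | ant1:(0,3)->S->(1,3) | ant2:(0,2)->E->(0,3)
  grid max=5 at (0,3)

(0,3) (1,3) (0,3)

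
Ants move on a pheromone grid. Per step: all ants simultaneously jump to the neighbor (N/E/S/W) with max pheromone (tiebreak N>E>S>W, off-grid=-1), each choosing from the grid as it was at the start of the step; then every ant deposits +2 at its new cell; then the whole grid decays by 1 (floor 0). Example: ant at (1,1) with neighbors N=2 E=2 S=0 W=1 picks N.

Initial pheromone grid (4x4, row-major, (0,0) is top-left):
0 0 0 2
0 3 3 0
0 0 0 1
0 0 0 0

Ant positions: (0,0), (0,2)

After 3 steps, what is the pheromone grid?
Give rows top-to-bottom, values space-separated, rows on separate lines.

After step 1: ants at (0,1),(1,2)
  0 1 0 1
  0 2 4 0
  0 0 0 0
  0 0 0 0
After step 2: ants at (1,1),(1,1)
  0 0 0 0
  0 5 3 0
  0 0 0 0
  0 0 0 0
After step 3: ants at (1,2),(1,2)
  0 0 0 0
  0 4 6 0
  0 0 0 0
  0 0 0 0

0 0 0 0
0 4 6 0
0 0 0 0
0 0 0 0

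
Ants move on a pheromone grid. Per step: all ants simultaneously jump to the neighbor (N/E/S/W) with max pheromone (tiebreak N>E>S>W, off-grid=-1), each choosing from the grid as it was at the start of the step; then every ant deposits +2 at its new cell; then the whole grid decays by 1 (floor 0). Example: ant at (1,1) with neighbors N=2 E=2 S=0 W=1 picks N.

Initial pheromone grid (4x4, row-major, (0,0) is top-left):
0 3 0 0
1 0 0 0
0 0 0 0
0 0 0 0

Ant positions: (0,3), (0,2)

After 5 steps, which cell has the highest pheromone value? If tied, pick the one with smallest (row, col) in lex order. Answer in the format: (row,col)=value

Answer: (0,1)=6

Derivation:
Step 1: ant0:(0,3)->S->(1,3) | ant1:(0,2)->W->(0,1)
  grid max=4 at (0,1)
Step 2: ant0:(1,3)->N->(0,3) | ant1:(0,1)->E->(0,2)
  grid max=3 at (0,1)
Step 3: ant0:(0,3)->W->(0,2) | ant1:(0,2)->W->(0,1)
  grid max=4 at (0,1)
Step 4: ant0:(0,2)->W->(0,1) | ant1:(0,1)->E->(0,2)
  grid max=5 at (0,1)
Step 5: ant0:(0,1)->E->(0,2) | ant1:(0,2)->W->(0,1)
  grid max=6 at (0,1)
Final grid:
  0 6 4 0
  0 0 0 0
  0 0 0 0
  0 0 0 0
Max pheromone 6 at (0,1)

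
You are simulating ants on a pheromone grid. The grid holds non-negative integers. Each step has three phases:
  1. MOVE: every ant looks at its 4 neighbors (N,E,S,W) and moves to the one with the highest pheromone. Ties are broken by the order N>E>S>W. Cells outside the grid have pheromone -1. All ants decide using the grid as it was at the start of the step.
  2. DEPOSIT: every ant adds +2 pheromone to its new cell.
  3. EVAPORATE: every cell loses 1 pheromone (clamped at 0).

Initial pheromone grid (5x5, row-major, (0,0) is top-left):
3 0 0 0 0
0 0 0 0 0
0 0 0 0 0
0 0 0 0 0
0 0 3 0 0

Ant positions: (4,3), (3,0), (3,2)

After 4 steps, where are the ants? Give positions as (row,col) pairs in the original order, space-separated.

Step 1: ant0:(4,3)->W->(4,2) | ant1:(3,0)->N->(2,0) | ant2:(3,2)->S->(4,2)
  grid max=6 at (4,2)
Step 2: ant0:(4,2)->N->(3,2) | ant1:(2,0)->N->(1,0) | ant2:(4,2)->N->(3,2)
  grid max=5 at (4,2)
Step 3: ant0:(3,2)->S->(4,2) | ant1:(1,0)->N->(0,0) | ant2:(3,2)->S->(4,2)
  grid max=8 at (4,2)
Step 4: ant0:(4,2)->N->(3,2) | ant1:(0,0)->E->(0,1) | ant2:(4,2)->N->(3,2)
  grid max=7 at (4,2)

(3,2) (0,1) (3,2)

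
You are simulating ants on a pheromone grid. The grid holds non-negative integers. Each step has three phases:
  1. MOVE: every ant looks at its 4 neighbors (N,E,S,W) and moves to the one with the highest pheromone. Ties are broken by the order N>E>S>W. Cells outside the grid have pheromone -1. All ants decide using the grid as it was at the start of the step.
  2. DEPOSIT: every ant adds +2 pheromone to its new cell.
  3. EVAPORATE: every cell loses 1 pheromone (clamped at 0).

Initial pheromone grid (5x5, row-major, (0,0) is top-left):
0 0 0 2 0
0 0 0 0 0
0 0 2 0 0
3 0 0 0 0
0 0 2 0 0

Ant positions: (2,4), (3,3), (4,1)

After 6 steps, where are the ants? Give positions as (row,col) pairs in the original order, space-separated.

Step 1: ant0:(2,4)->N->(1,4) | ant1:(3,3)->N->(2,3) | ant2:(4,1)->E->(4,2)
  grid max=3 at (4,2)
Step 2: ant0:(1,4)->N->(0,4) | ant1:(2,3)->W->(2,2) | ant2:(4,2)->N->(3,2)
  grid max=2 at (2,2)
Step 3: ant0:(0,4)->S->(1,4) | ant1:(2,2)->S->(3,2) | ant2:(3,2)->N->(2,2)
  grid max=3 at (2,2)
Step 4: ant0:(1,4)->N->(0,4) | ant1:(3,2)->N->(2,2) | ant2:(2,2)->S->(3,2)
  grid max=4 at (2,2)
Step 5: ant0:(0,4)->S->(1,4) | ant1:(2,2)->S->(3,2) | ant2:(3,2)->N->(2,2)
  grid max=5 at (2,2)
Step 6: ant0:(1,4)->N->(0,4) | ant1:(3,2)->N->(2,2) | ant2:(2,2)->S->(3,2)
  grid max=6 at (2,2)

(0,4) (2,2) (3,2)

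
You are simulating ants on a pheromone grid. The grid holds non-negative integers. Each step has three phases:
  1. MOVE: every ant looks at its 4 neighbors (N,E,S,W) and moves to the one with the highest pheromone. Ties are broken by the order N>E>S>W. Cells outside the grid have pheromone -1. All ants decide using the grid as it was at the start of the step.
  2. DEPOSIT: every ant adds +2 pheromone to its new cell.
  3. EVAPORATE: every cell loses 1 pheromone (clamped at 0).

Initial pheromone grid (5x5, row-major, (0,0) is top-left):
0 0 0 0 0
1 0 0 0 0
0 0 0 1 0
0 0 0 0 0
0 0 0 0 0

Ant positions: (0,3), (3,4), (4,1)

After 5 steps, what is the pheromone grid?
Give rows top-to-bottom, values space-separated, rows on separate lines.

After step 1: ants at (0,4),(2,4),(3,1)
  0 0 0 0 1
  0 0 0 0 0
  0 0 0 0 1
  0 1 0 0 0
  0 0 0 0 0
After step 2: ants at (1,4),(1,4),(2,1)
  0 0 0 0 0
  0 0 0 0 3
  0 1 0 0 0
  0 0 0 0 0
  0 0 0 0 0
After step 3: ants at (0,4),(0,4),(1,1)
  0 0 0 0 3
  0 1 0 0 2
  0 0 0 0 0
  0 0 0 0 0
  0 0 0 0 0
After step 4: ants at (1,4),(1,4),(0,1)
  0 1 0 0 2
  0 0 0 0 5
  0 0 0 0 0
  0 0 0 0 0
  0 0 0 0 0
After step 5: ants at (0,4),(0,4),(0,2)
  0 0 1 0 5
  0 0 0 0 4
  0 0 0 0 0
  0 0 0 0 0
  0 0 0 0 0

0 0 1 0 5
0 0 0 0 4
0 0 0 0 0
0 0 0 0 0
0 0 0 0 0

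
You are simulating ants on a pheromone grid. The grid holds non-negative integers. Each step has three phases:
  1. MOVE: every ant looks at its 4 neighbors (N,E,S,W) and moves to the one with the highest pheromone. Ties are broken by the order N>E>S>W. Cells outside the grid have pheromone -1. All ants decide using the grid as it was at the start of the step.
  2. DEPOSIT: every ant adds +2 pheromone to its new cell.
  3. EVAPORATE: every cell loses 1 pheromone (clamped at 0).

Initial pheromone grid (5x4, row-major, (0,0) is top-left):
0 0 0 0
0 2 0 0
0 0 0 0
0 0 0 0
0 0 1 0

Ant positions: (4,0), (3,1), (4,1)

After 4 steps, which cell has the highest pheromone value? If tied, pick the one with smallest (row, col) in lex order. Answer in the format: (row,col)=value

Answer: (1,1)=4

Derivation:
Step 1: ant0:(4,0)->N->(3,0) | ant1:(3,1)->N->(2,1) | ant2:(4,1)->E->(4,2)
  grid max=2 at (4,2)
Step 2: ant0:(3,0)->N->(2,0) | ant1:(2,1)->N->(1,1) | ant2:(4,2)->N->(3,2)
  grid max=2 at (1,1)
Step 3: ant0:(2,0)->N->(1,0) | ant1:(1,1)->N->(0,1) | ant2:(3,2)->S->(4,2)
  grid max=2 at (4,2)
Step 4: ant0:(1,0)->E->(1,1) | ant1:(0,1)->S->(1,1) | ant2:(4,2)->N->(3,2)
  grid max=4 at (1,1)
Final grid:
  0 0 0 0
  0 4 0 0
  0 0 0 0
  0 0 1 0
  0 0 1 0
Max pheromone 4 at (1,1)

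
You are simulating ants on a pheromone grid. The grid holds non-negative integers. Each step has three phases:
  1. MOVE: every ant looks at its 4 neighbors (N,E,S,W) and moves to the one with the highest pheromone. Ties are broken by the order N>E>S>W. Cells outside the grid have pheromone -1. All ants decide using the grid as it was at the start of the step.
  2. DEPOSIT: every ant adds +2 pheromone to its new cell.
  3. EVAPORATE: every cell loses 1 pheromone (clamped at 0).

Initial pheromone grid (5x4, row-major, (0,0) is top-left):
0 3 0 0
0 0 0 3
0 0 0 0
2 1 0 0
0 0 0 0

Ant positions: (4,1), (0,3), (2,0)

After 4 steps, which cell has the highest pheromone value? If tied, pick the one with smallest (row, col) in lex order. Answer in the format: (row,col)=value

Step 1: ant0:(4,1)->N->(3,1) | ant1:(0,3)->S->(1,3) | ant2:(2,0)->S->(3,0)
  grid max=4 at (1,3)
Step 2: ant0:(3,1)->W->(3,0) | ant1:(1,3)->N->(0,3) | ant2:(3,0)->E->(3,1)
  grid max=4 at (3,0)
Step 3: ant0:(3,0)->E->(3,1) | ant1:(0,3)->S->(1,3) | ant2:(3,1)->W->(3,0)
  grid max=5 at (3,0)
Step 4: ant0:(3,1)->W->(3,0) | ant1:(1,3)->N->(0,3) | ant2:(3,0)->E->(3,1)
  grid max=6 at (3,0)
Final grid:
  0 0 0 1
  0 0 0 3
  0 0 0 0
  6 5 0 0
  0 0 0 0
Max pheromone 6 at (3,0)

Answer: (3,0)=6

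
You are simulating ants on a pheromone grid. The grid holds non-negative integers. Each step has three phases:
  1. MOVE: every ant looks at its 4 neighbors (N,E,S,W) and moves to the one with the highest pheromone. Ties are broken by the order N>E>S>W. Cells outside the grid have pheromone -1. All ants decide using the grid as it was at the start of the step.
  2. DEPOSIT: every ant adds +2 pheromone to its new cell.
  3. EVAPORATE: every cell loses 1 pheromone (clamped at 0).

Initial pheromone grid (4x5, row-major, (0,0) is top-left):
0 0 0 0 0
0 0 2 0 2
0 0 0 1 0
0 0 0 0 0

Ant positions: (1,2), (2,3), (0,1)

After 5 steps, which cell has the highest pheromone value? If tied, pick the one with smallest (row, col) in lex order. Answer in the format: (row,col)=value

Answer: (0,2)=7

Derivation:
Step 1: ant0:(1,2)->N->(0,2) | ant1:(2,3)->N->(1,3) | ant2:(0,1)->E->(0,2)
  grid max=3 at (0,2)
Step 2: ant0:(0,2)->S->(1,2) | ant1:(1,3)->E->(1,4) | ant2:(0,2)->S->(1,2)
  grid max=4 at (1,2)
Step 3: ant0:(1,2)->N->(0,2) | ant1:(1,4)->N->(0,4) | ant2:(1,2)->N->(0,2)
  grid max=5 at (0,2)
Step 4: ant0:(0,2)->S->(1,2) | ant1:(0,4)->S->(1,4) | ant2:(0,2)->S->(1,2)
  grid max=6 at (1,2)
Step 5: ant0:(1,2)->N->(0,2) | ant1:(1,4)->N->(0,4) | ant2:(1,2)->N->(0,2)
  grid max=7 at (0,2)
Final grid:
  0 0 7 0 1
  0 0 5 0 1
  0 0 0 0 0
  0 0 0 0 0
Max pheromone 7 at (0,2)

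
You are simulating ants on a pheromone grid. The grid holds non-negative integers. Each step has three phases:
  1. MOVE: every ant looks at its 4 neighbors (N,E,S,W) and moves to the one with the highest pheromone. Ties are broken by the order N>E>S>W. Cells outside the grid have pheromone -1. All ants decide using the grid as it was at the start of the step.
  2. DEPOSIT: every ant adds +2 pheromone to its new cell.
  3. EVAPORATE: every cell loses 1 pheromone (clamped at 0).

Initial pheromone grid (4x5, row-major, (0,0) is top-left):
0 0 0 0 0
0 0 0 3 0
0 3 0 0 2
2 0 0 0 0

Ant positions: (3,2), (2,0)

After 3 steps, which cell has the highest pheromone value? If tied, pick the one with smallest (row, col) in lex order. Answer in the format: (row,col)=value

Step 1: ant0:(3,2)->N->(2,2) | ant1:(2,0)->E->(2,1)
  grid max=4 at (2,1)
Step 2: ant0:(2,2)->W->(2,1) | ant1:(2,1)->E->(2,2)
  grid max=5 at (2,1)
Step 3: ant0:(2,1)->E->(2,2) | ant1:(2,2)->W->(2,1)
  grid max=6 at (2,1)
Final grid:
  0 0 0 0 0
  0 0 0 0 0
  0 6 3 0 0
  0 0 0 0 0
Max pheromone 6 at (2,1)

Answer: (2,1)=6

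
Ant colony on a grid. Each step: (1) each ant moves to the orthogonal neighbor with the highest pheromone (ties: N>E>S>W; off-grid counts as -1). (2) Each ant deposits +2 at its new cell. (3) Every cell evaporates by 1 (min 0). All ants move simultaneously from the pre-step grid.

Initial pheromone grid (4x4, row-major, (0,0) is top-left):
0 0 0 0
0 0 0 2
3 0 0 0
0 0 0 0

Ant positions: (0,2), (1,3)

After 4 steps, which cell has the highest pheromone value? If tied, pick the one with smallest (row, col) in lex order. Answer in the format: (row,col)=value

Step 1: ant0:(0,2)->E->(0,3) | ant1:(1,3)->N->(0,3)
  grid max=3 at (0,3)
Step 2: ant0:(0,3)->S->(1,3) | ant1:(0,3)->S->(1,3)
  grid max=4 at (1,3)
Step 3: ant0:(1,3)->N->(0,3) | ant1:(1,3)->N->(0,3)
  grid max=5 at (0,3)
Step 4: ant0:(0,3)->S->(1,3) | ant1:(0,3)->S->(1,3)
  grid max=6 at (1,3)
Final grid:
  0 0 0 4
  0 0 0 6
  0 0 0 0
  0 0 0 0
Max pheromone 6 at (1,3)

Answer: (1,3)=6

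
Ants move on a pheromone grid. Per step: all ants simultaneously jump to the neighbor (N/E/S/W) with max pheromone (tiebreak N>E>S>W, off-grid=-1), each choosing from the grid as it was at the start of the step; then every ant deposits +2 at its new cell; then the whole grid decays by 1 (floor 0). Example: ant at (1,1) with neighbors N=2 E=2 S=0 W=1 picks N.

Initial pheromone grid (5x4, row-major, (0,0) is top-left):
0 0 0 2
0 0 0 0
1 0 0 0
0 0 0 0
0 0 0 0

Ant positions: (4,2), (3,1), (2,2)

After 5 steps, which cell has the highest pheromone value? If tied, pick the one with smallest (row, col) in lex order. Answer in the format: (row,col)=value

Step 1: ant0:(4,2)->N->(3,2) | ant1:(3,1)->N->(2,1) | ant2:(2,2)->N->(1,2)
  grid max=1 at (0,3)
Step 2: ant0:(3,2)->N->(2,2) | ant1:(2,1)->N->(1,1) | ant2:(1,2)->N->(0,2)
  grid max=1 at (0,2)
Step 3: ant0:(2,2)->N->(1,2) | ant1:(1,1)->N->(0,1) | ant2:(0,2)->E->(0,3)
  grid max=1 at (0,1)
Step 4: ant0:(1,2)->N->(0,2) | ant1:(0,1)->E->(0,2) | ant2:(0,3)->S->(1,3)
  grid max=3 at (0,2)
Step 5: ant0:(0,2)->E->(0,3) | ant1:(0,2)->E->(0,3) | ant2:(1,3)->N->(0,3)
  grid max=5 at (0,3)
Final grid:
  0 0 2 5
  0 0 0 0
  0 0 0 0
  0 0 0 0
  0 0 0 0
Max pheromone 5 at (0,3)

Answer: (0,3)=5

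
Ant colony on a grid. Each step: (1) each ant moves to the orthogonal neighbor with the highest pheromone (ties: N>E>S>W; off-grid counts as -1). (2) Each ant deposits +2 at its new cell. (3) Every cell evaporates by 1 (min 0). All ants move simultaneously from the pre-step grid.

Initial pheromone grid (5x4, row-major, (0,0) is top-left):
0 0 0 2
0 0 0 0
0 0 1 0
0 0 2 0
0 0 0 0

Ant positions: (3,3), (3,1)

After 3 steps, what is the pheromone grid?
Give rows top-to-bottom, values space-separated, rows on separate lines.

After step 1: ants at (3,2),(3,2)
  0 0 0 1
  0 0 0 0
  0 0 0 0
  0 0 5 0
  0 0 0 0
After step 2: ants at (2,2),(2,2)
  0 0 0 0
  0 0 0 0
  0 0 3 0
  0 0 4 0
  0 0 0 0
After step 3: ants at (3,2),(3,2)
  0 0 0 0
  0 0 0 0
  0 0 2 0
  0 0 7 0
  0 0 0 0

0 0 0 0
0 0 0 0
0 0 2 0
0 0 7 0
0 0 0 0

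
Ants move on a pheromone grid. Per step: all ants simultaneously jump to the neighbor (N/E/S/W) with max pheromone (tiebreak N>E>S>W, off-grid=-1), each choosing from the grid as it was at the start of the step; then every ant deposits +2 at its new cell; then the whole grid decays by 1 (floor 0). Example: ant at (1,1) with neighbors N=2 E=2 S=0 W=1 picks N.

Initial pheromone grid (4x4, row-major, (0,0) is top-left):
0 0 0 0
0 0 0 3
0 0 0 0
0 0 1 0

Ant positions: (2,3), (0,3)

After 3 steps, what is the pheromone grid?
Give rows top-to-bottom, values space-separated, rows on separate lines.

After step 1: ants at (1,3),(1,3)
  0 0 0 0
  0 0 0 6
  0 0 0 0
  0 0 0 0
After step 2: ants at (0,3),(0,3)
  0 0 0 3
  0 0 0 5
  0 0 0 0
  0 0 0 0
After step 3: ants at (1,3),(1,3)
  0 0 0 2
  0 0 0 8
  0 0 0 0
  0 0 0 0

0 0 0 2
0 0 0 8
0 0 0 0
0 0 0 0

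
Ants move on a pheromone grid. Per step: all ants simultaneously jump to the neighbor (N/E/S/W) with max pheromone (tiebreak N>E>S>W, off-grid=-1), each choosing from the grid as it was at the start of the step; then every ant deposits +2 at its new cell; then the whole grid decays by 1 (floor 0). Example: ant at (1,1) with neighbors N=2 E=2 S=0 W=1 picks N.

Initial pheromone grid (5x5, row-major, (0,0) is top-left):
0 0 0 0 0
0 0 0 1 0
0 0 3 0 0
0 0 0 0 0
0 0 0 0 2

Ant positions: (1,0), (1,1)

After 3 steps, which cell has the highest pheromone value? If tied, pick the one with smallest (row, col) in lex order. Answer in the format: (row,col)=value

Answer: (0,0)=3

Derivation:
Step 1: ant0:(1,0)->N->(0,0) | ant1:(1,1)->N->(0,1)
  grid max=2 at (2,2)
Step 2: ant0:(0,0)->E->(0,1) | ant1:(0,1)->W->(0,0)
  grid max=2 at (0,0)
Step 3: ant0:(0,1)->W->(0,0) | ant1:(0,0)->E->(0,1)
  grid max=3 at (0,0)
Final grid:
  3 3 0 0 0
  0 0 0 0 0
  0 0 0 0 0
  0 0 0 0 0
  0 0 0 0 0
Max pheromone 3 at (0,0)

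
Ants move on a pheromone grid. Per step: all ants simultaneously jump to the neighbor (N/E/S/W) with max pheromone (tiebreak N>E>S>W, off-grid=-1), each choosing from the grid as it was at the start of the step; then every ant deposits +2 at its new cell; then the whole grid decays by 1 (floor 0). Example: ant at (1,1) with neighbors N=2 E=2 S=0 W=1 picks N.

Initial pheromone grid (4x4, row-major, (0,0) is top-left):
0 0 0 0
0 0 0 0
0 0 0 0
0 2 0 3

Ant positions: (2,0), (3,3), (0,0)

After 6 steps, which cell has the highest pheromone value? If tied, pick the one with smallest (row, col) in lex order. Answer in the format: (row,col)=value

Step 1: ant0:(2,0)->N->(1,0) | ant1:(3,3)->N->(2,3) | ant2:(0,0)->E->(0,1)
  grid max=2 at (3,3)
Step 2: ant0:(1,0)->N->(0,0) | ant1:(2,3)->S->(3,3) | ant2:(0,1)->E->(0,2)
  grid max=3 at (3,3)
Step 3: ant0:(0,0)->E->(0,1) | ant1:(3,3)->N->(2,3) | ant2:(0,2)->E->(0,3)
  grid max=2 at (3,3)
Step 4: ant0:(0,1)->E->(0,2) | ant1:(2,3)->S->(3,3) | ant2:(0,3)->S->(1,3)
  grid max=3 at (3,3)
Step 5: ant0:(0,2)->E->(0,3) | ant1:(3,3)->N->(2,3) | ant2:(1,3)->N->(0,3)
  grid max=3 at (0,3)
Step 6: ant0:(0,3)->S->(1,3) | ant1:(2,3)->S->(3,3) | ant2:(0,3)->S->(1,3)
  grid max=3 at (1,3)
Final grid:
  0 0 0 2
  0 0 0 3
  0 0 0 0
  0 0 0 3
Max pheromone 3 at (1,3)

Answer: (1,3)=3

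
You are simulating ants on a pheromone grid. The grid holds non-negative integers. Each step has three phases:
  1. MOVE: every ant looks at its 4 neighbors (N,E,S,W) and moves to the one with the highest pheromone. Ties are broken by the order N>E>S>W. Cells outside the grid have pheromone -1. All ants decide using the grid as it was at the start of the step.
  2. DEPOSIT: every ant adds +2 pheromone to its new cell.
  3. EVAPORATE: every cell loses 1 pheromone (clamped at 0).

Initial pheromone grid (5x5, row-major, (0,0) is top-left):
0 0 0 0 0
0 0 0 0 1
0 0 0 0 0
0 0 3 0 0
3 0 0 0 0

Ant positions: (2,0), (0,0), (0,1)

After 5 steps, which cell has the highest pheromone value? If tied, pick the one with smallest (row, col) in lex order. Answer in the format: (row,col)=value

Step 1: ant0:(2,0)->N->(1,0) | ant1:(0,0)->E->(0,1) | ant2:(0,1)->E->(0,2)
  grid max=2 at (3,2)
Step 2: ant0:(1,0)->N->(0,0) | ant1:(0,1)->E->(0,2) | ant2:(0,2)->W->(0,1)
  grid max=2 at (0,1)
Step 3: ant0:(0,0)->E->(0,1) | ant1:(0,2)->W->(0,1) | ant2:(0,1)->E->(0,2)
  grid max=5 at (0,1)
Step 4: ant0:(0,1)->E->(0,2) | ant1:(0,1)->E->(0,2) | ant2:(0,2)->W->(0,1)
  grid max=6 at (0,1)
Step 5: ant0:(0,2)->W->(0,1) | ant1:(0,2)->W->(0,1) | ant2:(0,1)->E->(0,2)
  grid max=9 at (0,1)
Final grid:
  0 9 7 0 0
  0 0 0 0 0
  0 0 0 0 0
  0 0 0 0 0
  0 0 0 0 0
Max pheromone 9 at (0,1)

Answer: (0,1)=9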